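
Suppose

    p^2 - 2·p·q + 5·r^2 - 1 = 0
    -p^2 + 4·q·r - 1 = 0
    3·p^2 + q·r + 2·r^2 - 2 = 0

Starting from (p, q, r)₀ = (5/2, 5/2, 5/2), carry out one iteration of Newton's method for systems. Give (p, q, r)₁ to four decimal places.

(1.3232, 1.3305, 1.3061)

At (5/2, 5/2, 5/2): F = (24.0000, 17.7500, 35.5000).
Jacobian J = [[2·p - 2·q, -2·p, 10·r], [-2·p, 4·r, 4·q], [6·p, r, q + 4·r]].
At the point, J = [[0.0000, -5.0000, 25.0000], [-5.0000, 10.0000, 10.0000], [15.0000, 2.5000, 12.5000]] (det J = -5125.0000).
Solving J·Δ = −F gives Δ = (-1.1768, -1.1695, -1.1939).
Then the next iterate is (p, q, r)₁ = (1.3232, 1.3305, 1.3061).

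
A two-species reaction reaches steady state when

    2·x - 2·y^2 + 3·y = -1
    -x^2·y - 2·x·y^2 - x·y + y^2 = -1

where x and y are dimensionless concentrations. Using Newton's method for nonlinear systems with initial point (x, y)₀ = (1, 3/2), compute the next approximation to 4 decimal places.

(0.2500, 2.0000)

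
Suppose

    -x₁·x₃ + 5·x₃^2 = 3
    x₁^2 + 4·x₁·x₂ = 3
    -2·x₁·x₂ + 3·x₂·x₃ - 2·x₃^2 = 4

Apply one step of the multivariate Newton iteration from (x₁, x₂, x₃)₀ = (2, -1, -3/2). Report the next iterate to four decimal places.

At (2, -1, -3/2): F = (11.2500, -7.0000, 0.0000).
Jacobian J = [[-x₃, 0, -x₁ + 10·x₃], [2·x₁ + 4·x₂, 4·x₁, 0], [-2·x₂, -2·x₁ + 3·x₃, 3·x₂ - 4·x₃]].
At the point, J = [[1.5000, 0.0000, -17.0000], [0.0000, 8.0000, 0.0000], [2.0000, -8.5000, 3.0000]] (det J = 308.0000).
Solving J·Δ = −F gives Δ = (2.4075, 0.8750, 0.8742).
Then the next iterate is (x₁, x₂, x₃)₁ = (4.4075, -0.1250, -0.6258).

(4.4075, -0.1250, -0.6258)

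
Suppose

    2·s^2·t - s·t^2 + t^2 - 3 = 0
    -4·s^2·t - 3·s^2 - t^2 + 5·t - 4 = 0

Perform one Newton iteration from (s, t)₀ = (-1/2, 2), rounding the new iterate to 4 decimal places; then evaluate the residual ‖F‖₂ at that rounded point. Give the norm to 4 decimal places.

0.7894

At (-1/2, 2): F = (4.0000, -0.7500).
Jacobian J = [[4·s·t - t^2, 2·s^2 - 2·s·t + 2·t], [-8·s·t - 6·s, -4·s^2 - 2·t + 5]].
At the point, J = [[-8.0000, 6.5000], [11.0000, 0.0000]] (det J = -71.5000).
Solving J·Δ = −F gives Δ = (0.0682, -0.5315).
Then the next iterate is (s, t)₁ = (-0.4318, 1.4685).
Re-evaluating at (-0.4318, 1.4685): F = (0.635273, -0.468561), so ‖F‖₂ = 0.7894.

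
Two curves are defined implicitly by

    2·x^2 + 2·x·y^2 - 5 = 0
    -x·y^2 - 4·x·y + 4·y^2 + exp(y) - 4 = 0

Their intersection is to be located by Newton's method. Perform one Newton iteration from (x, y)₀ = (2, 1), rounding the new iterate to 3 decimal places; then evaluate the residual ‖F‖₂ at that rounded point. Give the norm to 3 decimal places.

27.079

At (2, 1): F = (7.000, -7.28172).
Jacobian J = [[4·x + 2·y^2, 4·x·y], [-y^2 - 4·y, -2·x·y - 4·x + 8·y + exp(y)]].
At the point, J = [[10.000, 8.000], [-5.000, -1.28172]] (det J = 27.18282).
Solving J·Δ = −F gives Δ = (-1.813, 1.391).
Then the next iterate is (x, y)₁ = (0.187, 2.391).
Re-evaluating at (0.187, 2.391): F = (-2.79195, 26.93441), so ‖F‖₂ = 27.079.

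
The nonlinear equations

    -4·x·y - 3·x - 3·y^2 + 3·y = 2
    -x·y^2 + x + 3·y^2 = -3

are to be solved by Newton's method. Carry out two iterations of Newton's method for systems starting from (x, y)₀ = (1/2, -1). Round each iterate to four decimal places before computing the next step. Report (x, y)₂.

(-1.5032, -1.0330)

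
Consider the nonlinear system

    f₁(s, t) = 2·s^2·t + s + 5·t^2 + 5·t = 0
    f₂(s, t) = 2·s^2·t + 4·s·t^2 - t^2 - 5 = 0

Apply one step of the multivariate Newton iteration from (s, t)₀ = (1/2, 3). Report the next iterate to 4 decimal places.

(0.6437, 1.2252)

At (1/2, 3): F = (62.0000, 5.5000).
Jacobian J = [[4·s·t + 1, 2·s^2 + 10·t + 5], [4·s·t + 4·t^2, 2·s^2 + 8·s·t - 2·t]].
At the point, J = [[7.0000, 35.5000], [42.0000, 6.5000]] (det J = -1445.5000).
Solving J·Δ = −F gives Δ = (0.1437, -1.7748).
Then the next iterate is (s, t)₁ = (0.6437, 1.2252).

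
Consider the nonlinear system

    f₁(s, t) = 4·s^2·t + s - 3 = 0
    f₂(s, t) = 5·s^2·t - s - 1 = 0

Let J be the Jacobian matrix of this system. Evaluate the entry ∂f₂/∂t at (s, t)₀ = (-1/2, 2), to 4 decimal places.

1.2500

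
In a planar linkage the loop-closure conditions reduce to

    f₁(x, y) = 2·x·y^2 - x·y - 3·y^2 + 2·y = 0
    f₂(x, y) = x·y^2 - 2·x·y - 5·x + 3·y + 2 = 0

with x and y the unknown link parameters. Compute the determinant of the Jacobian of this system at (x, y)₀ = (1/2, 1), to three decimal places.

-12.000

J = [[2·y^2 - y, 4·x·y - x - 6·y + 2], [y^2 - 2·y - 5, 2·x·y - 2·x + 3]].
At the point, J = [[1.000, -2.500], [-6.000, 3.000]].
det J = -12.000.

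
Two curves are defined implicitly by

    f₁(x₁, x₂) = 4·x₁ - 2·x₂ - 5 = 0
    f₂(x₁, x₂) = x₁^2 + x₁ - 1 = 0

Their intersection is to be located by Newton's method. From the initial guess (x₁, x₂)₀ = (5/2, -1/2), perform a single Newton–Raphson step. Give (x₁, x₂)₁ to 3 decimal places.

(1.208, -0.083)

At (5/2, -1/2): F = (6.000, 7.750).
Jacobian J = [[4, -2], [2·x₁ + 1, 0]].
At the point, J = [[4.000, -2.000], [6.000, 0.000]] (det J = 12.000).
Solving J·Δ = −F gives Δ = (-1.292, 0.417).
Then the next iterate is (x₁, x₂)₁ = (1.208, -0.083).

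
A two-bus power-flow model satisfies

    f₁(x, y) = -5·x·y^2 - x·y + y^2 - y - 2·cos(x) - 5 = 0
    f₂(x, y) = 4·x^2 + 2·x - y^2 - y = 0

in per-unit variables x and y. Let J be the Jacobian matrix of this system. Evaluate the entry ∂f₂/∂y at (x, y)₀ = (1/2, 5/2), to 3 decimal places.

∂f₂/∂y = -2·y - 1.
At (1/2, 5/2) this is -6.000.

-6.000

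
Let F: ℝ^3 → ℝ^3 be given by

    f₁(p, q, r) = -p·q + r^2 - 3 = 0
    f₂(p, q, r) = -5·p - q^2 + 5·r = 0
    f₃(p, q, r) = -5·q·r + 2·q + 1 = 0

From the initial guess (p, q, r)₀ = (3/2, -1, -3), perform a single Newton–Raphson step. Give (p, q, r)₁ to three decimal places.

(-2.491, -0.170, -2.623)

At (3/2, -1, -3): F = (7.500, -23.500, -16.000).
Jacobian J = [[-q, -p, 2·r], [-5, -2·q, 5], [0, -5·r + 2, -5·q]].
At the point, J = [[1.000, -1.500, -6.000], [-5.000, 2.000, 5.000], [0.000, 17.000, 5.000]] (det J = 397.500).
Solving J·Δ = −F gives Δ = (-3.991, 0.830, 0.377).
Then the next iterate is (p, q, r)₁ = (-2.491, -0.170, -2.623).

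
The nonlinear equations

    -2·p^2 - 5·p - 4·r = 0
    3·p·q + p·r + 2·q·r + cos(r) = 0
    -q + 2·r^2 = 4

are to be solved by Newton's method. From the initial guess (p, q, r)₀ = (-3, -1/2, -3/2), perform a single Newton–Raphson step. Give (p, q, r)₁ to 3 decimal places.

At (-3, -1/2, -3/2): F = (3.000, 10.57074, 1.000).
Jacobian J = [[-4·p - 5, 0, -4], [3·q + r, 3·p + 2·r, p + 2·q - sin(r)], [0, -1, 4·r]].
At the point, J = [[7.000, 0.000, -4.000], [-3.000, -12.000, -3.00251], [0.000, -1.000, -6.000]] (det J = 470.98246).
Solving J·Δ = −F gives Δ = (-0.427, 0.987, 0.002).
Then the next iterate is (p, q, r)₁ = (-3.427, 0.487, -1.498).

(-3.427, 0.487, -1.498)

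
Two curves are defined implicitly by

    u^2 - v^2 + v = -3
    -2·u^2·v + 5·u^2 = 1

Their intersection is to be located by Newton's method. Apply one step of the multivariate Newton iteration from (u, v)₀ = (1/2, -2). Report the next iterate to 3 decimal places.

(0.393, -1.429)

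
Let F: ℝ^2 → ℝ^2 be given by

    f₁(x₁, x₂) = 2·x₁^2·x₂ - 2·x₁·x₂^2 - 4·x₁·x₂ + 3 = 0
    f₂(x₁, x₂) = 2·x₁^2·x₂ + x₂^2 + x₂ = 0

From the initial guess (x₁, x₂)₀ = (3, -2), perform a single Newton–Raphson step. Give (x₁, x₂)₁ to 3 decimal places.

At (3, -2): F = (-33.000, -34.000).
Jacobian J = [[4·x₁·x₂ - 2·x₂^2 - 4·x₂, 2·x₁^2 - 4·x₁·x₂ - 4·x₁], [4·x₁·x₂, 2·x₁^2 + 2·x₂ + 1]].
At the point, J = [[-24.000, 30.000], [-24.000, 15.000]] (det J = 360.000).
Solving J·Δ = −F gives Δ = (-1.458, -0.067).
Then the next iterate is (x₁, x₂)₁ = (1.542, -2.067).

(1.542, -2.067)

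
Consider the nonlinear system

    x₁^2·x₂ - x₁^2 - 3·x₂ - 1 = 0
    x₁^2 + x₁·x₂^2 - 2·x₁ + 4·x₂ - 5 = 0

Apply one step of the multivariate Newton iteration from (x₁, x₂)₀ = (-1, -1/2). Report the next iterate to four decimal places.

(0.8000, 1.7000)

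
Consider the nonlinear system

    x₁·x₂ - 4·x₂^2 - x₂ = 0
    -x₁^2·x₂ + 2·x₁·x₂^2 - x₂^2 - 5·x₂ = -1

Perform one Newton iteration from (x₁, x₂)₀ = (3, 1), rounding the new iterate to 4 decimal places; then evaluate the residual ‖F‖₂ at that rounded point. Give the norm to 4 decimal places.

At (3, 1): F = (-2.0000, -8.0000).
Jacobian J = [[x₂, x₁ - 8·x₂ - 1], [-2·x₁·x₂ + 2·x₂^2, -x₁^2 + 4·x₁·x₂ - 2·x₂ - 5]].
At the point, J = [[1.0000, -6.0000], [-4.0000, -4.0000]] (det J = -28.0000).
Solving J·Δ = −F gives Δ = (-1.4286, -0.5714).
Then the next iterate is (x₁, x₂)₁ = (1.5714, 0.4286).
Re-evaluating at (1.5714, 0.4286): F = (-0.489890, -1.807713), so ‖F‖₂ = 1.8729.

1.8729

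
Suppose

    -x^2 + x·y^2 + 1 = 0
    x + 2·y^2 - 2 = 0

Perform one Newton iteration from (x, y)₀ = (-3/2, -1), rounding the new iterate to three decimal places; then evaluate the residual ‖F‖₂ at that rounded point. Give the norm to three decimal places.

At (-3/2, -1): F = (-2.750, -1.500).
Jacobian J = [[-2·x + y^2, 2·x·y], [1, 4·y]].
At the point, J = [[4.000, 3.000], [1.000, -4.000]] (det J = -19.000).
Solving J·Δ = −F gives Δ = (0.816, -0.171).
Then the next iterate is (x, y)₁ = (-0.684, -1.171).
Re-evaluating at (-0.684, -1.171): F = (-0.40578, 0.05848), so ‖F‖₂ = 0.410.

0.410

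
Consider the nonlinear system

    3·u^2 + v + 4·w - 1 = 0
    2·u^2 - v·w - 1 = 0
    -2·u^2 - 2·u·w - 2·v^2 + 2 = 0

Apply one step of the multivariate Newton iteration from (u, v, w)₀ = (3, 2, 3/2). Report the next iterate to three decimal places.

At (3, 2, 3/2): F = (34.000, 14.000, -33.000).
Jacobian J = [[6·u, 1, 4], [4·u, -w, -v], [-4·u - 2·w, -4·v, -2·u]].
At the point, J = [[18.000, 1.000, 4.000], [12.000, -1.500, -2.000], [-15.000, -8.000, -6.000]] (det J = -498.000).
Solving J·Δ = −F gives Δ = (-1.474, 0.048, -1.880).
Then the next iterate is (u, v, w)₁ = (1.526, 2.048, -0.380).

(1.526, 2.048, -0.380)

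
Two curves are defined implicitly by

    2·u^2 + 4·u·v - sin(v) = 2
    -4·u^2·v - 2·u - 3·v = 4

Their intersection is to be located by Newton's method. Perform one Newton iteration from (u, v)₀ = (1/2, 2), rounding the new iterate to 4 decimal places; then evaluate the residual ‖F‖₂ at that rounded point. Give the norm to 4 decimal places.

At (1/2, 2): F = (1.590703, -13.0000).
Jacobian J = [[4·u + 4·v, 4·u - cos(v)], [-8·u·v - 2, -4·u^2 - 3]].
At the point, J = [[10.0000, 2.416147], [-10.0000, -4.0000]] (det J = -15.838532).
Solving J·Δ = −F gives Δ = (1.5814, -7.2035).
Then the next iterate is (u, v)₁ = (2.0814, -5.2035).
Re-evaluating at (2.0814, -5.2035): F = (-37.539617, 97.618651), so ‖F‖₂ = 104.5879.

104.5879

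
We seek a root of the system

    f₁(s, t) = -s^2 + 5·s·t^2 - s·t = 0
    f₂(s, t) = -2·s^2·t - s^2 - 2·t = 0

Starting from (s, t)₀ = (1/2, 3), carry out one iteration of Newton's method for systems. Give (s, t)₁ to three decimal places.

At (1/2, 3): F = (20.750, -7.750).
Jacobian J = [[-2·s + 5·t^2 - t, 10·s·t - s], [-4·s·t - 2·s, -2·s^2 - 2]].
At the point, J = [[41.000, 14.500], [-7.000, -2.500]] (det J = -1.000).
Solving J·Δ = −F gives Δ = (60.500, -172.500).
Then the next iterate is (s, t)₁ = (61.000, -169.500).

(61.000, -169.500)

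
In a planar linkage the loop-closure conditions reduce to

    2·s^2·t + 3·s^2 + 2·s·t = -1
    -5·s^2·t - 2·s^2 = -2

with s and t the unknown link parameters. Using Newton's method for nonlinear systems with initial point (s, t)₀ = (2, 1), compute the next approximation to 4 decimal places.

(0.1923, 2.2308)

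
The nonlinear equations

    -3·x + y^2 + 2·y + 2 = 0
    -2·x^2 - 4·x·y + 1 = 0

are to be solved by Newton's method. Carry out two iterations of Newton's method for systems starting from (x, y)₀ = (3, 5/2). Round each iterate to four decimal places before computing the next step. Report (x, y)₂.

At (3, 5/2): F = (4.2500, -47.0000).
Jacobian J = [[-3, 2·y + 2], [-4·x - 4·y, -4·x]].
At the point, J = [[-3.0000, 7.0000], [-22.0000, -12.0000]] (det J = 190.0000).
Solving J·Δ = −F gives Δ = (-1.4632, -1.2342).
Then the next iterate is (x, y)₁ = (1.5368, 1.2658).
Round to (1.5368, 1.2658) and repeat: F = (1.523450, -11.504634), J = [[-3.0000, 4.5316], [-11.2104, -6.1472]].
Δ = (-0.6177, -0.7451), so (x, y)₂ = (0.9191, 0.5207).

(0.9191, 0.5207)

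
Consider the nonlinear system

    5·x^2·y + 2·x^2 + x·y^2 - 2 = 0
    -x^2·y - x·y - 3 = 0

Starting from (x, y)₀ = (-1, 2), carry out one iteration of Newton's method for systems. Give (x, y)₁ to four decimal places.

At (-1, 2): F = (6.0000, -3.0000).
Jacobian J = [[10·x·y + 4·x + y^2, 5·x^2 + 2·x·y], [-2·x·y - y, -x^2 - x]].
At the point, J = [[-20.0000, 1.0000], [2.0000, 0.0000]] (det J = -2.0000).
Solving J·Δ = −F gives Δ = (1.5000, 24.0000).
Then the next iterate is (x, y)₁ = (0.5000, 26.0000).

(0.5000, 26.0000)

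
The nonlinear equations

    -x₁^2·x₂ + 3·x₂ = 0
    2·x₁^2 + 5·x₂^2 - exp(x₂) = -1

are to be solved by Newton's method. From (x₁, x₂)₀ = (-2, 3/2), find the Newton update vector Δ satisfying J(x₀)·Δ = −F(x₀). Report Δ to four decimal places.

(0.0002, -1.4990)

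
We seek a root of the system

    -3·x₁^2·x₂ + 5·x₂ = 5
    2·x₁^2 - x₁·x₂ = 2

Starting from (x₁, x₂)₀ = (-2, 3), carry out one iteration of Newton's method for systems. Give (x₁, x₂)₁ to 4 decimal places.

At (-2, 3): F = (-26.0000, 12.0000).
Jacobian J = [[-6·x₁·x₂, -3·x₁^2 + 5], [4·x₁ - x₂, -x₁]].
At the point, J = [[36.0000, -7.0000], [-11.0000, 2.0000]] (det J = -5.0000).
Solving J·Δ = −F gives Δ = (6.4000, 29.2000).
Then the next iterate is (x₁, x₂)₁ = (4.4000, 32.2000).

(4.4000, 32.2000)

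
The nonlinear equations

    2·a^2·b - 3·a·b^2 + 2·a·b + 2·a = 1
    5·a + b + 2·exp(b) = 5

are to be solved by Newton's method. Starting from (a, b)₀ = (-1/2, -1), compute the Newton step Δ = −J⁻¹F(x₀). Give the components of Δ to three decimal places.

(1.724, -0.493)

At (-1/2, -1): F = (0.000, -7.76424).
Jacobian J = [[4·a·b - 3·b^2 + 2·b + 2, 2·a^2 - 6·a·b + 2·a], [5, 2·exp(b) + 1]].
At the point, J = [[-1.000, -3.500], [5.000, 1.73576]] (det J = 15.76424).
Solving J·Δ = −F gives Δ = (1.724, -0.493).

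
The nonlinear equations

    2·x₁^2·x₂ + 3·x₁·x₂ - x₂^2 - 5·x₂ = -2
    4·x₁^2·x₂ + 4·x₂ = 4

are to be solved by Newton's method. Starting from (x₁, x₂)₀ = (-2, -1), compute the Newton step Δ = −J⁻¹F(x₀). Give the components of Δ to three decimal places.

At (-2, -1): F = (4.000, -24.000).
Jacobian J = [[4·x₁·x₂ + 3·x₂, 2·x₁^2 + 3·x₁ - 2·x₂ - 5], [8·x₁·x₂, 4·x₁^2 + 4]].
At the point, J = [[5.000, -1.000], [16.000, 20.000]] (det J = 116.000).
Solving J·Δ = −F gives Δ = (-0.483, 1.586).

(-0.483, 1.586)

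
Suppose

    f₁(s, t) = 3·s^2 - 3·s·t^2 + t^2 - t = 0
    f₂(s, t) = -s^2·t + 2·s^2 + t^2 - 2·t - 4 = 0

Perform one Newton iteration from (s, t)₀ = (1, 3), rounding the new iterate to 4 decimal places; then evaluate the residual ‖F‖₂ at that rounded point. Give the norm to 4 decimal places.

3.5948

At (1, 3): F = (-18.0000, -2.0000).
Jacobian J = [[6·s - 3·t^2, -6·s·t + 2·t - 1], [-2·s·t + 4·s, -s^2 + 2·t - 2]].
At the point, J = [[-21.0000, -13.0000], [-2.0000, 3.0000]] (det J = -89.0000).
Solving J·Δ = −F gives Δ = (-0.8989, 0.0674).
Then the next iterate is (s, t)₁ = (0.1011, 3.0674).
Re-evaluating at (0.1011, 3.0674): F = (3.518474, -0.736767), so ‖F‖₂ = 3.5948.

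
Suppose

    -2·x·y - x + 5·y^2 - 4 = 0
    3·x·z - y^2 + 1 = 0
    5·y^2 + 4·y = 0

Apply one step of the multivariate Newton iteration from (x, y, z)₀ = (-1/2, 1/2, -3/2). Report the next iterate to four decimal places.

At (-1/2, 1/2, -3/2): F = (-1.7500, 3.0000, 3.2500).
Jacobian J = [[-2·y - 1, -2·x + 10·y, 0], [3·z, -2·y, 3·x], [0, 10·y + 4, 0]].
At the point, J = [[-2.0000, 6.0000, 0.0000], [-4.5000, -1.0000, -1.5000], [0.0000, 9.0000, 0.0000]] (det J = -27.0000).
Solving J·Δ = −F gives Δ = (-1.9583, -0.3611, 8.1157).
Then the next iterate is (x, y, z)₁ = (-2.4583, 0.1389, 6.6157).

(-2.4583, 0.1389, 6.6157)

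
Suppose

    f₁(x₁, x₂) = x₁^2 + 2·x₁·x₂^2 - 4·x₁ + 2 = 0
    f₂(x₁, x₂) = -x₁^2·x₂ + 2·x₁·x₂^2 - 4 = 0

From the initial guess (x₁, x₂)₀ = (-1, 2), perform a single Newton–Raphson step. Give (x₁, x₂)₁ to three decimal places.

(0.321, 2.205)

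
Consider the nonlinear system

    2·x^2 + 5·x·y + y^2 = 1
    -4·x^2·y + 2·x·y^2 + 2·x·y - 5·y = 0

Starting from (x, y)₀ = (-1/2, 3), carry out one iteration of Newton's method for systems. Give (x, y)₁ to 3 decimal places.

At (-1/2, 3): F = (1.000, -30.000).
Jacobian J = [[4·x + 5·y, 5·x + 2·y], [-8·x·y + 2·y^2 + 2·y, -4·x^2 + 4·x·y + 2·x - 5]].
At the point, J = [[13.000, 3.500], [36.000, -13.000]] (det J = -295.000).
Solving J·Δ = −F gives Δ = (0.312, -1.444).
Then the next iterate is (x, y)₁ = (-0.188, 1.556).

(-0.188, 1.556)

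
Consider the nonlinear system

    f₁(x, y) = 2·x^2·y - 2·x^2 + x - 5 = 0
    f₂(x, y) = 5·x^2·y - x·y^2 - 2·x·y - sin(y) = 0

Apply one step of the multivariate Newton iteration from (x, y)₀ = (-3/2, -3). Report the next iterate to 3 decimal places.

At (-3/2, -3): F = (-24.500, -29.10888).
Jacobian J = [[4·x·y - 4·x + 1, 2·x^2], [10·x·y - y^2 - 2·y, 5·x^2 - 2·x·y - 2·x - cos(y)]].
At the point, J = [[25.000, 4.500], [42.000, 6.23999]] (det J = -33.00019).
Solving J·Δ = −F gives Δ = (-0.663, 9.130).
Then the next iterate is (x, y)₁ = (-2.163, 6.130).

(-2.163, 6.130)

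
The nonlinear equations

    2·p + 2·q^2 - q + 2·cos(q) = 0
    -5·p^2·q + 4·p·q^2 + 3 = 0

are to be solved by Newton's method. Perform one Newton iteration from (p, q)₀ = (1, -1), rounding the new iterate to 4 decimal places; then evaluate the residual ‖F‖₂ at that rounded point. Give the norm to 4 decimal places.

37.2305

At (1, -1): F = (6.080605, 12.0000).
Jacobian J = [[2, 4·q - 2·sin(q) - 1], [-10·p·q + 4·q^2, -5·p^2 + 8·p·q]].
At the point, J = [[2.0000, -3.317058], [14.0000, -13.0000]] (det J = 20.438812).
Solving J·Δ = −F gives Δ = (1.9200, 2.9908).
Then the next iterate is (p, q)₁ = (2.9200, 1.9908).
Re-evaluating at (2.9200, 1.9908): F = (10.960242, -35.580621), so ‖F‖₂ = 37.2305.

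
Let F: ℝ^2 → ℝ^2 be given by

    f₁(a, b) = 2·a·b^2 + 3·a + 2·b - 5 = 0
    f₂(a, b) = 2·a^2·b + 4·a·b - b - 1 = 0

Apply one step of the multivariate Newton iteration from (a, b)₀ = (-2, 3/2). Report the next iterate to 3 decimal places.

(-2.119, -0.289)

At (-2, 3/2): F = (-17.000, -2.500).
Jacobian J = [[2·b^2 + 3, 4·a·b + 2], [4·a·b + 4·b, 2·a^2 + 4·a - 1]].
At the point, J = [[7.500, -10.000], [-6.000, -1.000]] (det J = -67.500).
Solving J·Δ = −F gives Δ = (-0.119, -1.789).
Then the next iterate is (a, b)₁ = (-2.119, -0.289).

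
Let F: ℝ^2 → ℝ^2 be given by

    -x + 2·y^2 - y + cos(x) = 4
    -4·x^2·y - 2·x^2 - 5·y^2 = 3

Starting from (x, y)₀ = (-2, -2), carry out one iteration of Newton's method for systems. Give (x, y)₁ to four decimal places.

(-1.8182, -1.1592)

At (-2, -2): F = (7.583853, 1.0000).
Jacobian J = [[-sin(x) - 1, 4·y - 1], [-8·x·y - 4·x, -4·x^2 - 10·y]].
At the point, J = [[-0.090703, -9.0000], [-24.0000, 4.0000]] (det J = -216.362810).
Solving J·Δ = −F gives Δ = (0.1818, 0.8408).
Then the next iterate is (x, y)₁ = (-1.8182, -1.1592).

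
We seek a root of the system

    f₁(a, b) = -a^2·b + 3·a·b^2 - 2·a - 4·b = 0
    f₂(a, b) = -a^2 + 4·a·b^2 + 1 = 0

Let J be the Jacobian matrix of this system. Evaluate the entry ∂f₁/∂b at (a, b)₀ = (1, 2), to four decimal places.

7.0000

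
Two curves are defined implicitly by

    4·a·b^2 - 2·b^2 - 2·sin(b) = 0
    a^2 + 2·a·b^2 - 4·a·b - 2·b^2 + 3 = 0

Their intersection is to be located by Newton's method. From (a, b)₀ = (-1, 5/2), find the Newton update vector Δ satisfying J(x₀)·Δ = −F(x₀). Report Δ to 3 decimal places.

At (-1, 5/2): F = (-38.69694, -11.000).
Jacobian J = [[4·b^2, 8·a·b - 4·b - 2·cos(b)], [2·a + 2·b^2 - 4·b, 4·a·b - 4·a - 4·b]].
At the point, J = [[25.000, -28.39771], [0.500, -16.000]] (det J = -385.80114).
Solving J·Δ = −F gives Δ = (0.795, -0.663).

(0.795, -0.663)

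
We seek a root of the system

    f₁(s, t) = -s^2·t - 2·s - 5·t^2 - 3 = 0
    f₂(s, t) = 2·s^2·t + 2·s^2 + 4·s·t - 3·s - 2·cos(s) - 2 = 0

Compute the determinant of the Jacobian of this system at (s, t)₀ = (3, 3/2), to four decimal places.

468.7738

J = [[-2·s·t - 2, -s^2 - 10·t], [4·s·t + 4·s + 4·t + 2·sin(s) - 3, 2·s^2 + 4·s]].
At the point, J = [[-11.0000, -24.0000], [33.282240, 30.0000]].
det J = 468.7738.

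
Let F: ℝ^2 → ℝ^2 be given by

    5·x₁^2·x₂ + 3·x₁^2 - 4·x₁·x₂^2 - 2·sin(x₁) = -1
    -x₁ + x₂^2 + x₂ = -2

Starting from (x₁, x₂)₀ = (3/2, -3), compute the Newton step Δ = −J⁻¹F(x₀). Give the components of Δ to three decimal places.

(-0.252, 1.350)

At (3/2, -3): F = (-81.99499, 6.500).
Jacobian J = [[10·x₁·x₂ + 6·x₁ - 4·x₂^2 - 2·cos(x₁), 5·x₁^2 - 8·x₁·x₂], [-1, 2·x₂ + 1]].
At the point, J = [[-72.14147, 47.250], [-1.000, -5.000]] (det J = 407.95737).
Solving J·Δ = −F gives Δ = (-0.252, 1.350).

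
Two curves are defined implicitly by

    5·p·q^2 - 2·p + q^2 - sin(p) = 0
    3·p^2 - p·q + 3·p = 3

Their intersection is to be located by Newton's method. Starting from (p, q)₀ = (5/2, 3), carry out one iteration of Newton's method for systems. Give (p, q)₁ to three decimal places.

(1.318, 2.208)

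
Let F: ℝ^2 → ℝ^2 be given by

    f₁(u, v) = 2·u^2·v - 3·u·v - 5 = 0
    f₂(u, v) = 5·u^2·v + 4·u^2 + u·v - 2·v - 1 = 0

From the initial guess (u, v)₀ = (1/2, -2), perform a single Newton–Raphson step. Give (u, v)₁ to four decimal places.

(0.6471, -4.7059)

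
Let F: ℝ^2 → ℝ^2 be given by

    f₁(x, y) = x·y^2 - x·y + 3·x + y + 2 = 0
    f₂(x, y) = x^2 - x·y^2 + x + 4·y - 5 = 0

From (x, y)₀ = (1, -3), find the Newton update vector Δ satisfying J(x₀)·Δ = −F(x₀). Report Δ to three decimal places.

(0.035, 2.421)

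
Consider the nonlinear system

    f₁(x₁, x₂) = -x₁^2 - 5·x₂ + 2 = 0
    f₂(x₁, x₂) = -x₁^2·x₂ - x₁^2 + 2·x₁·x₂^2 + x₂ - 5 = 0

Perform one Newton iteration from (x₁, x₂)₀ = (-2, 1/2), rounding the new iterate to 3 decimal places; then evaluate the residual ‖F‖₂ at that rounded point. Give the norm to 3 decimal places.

At (-2, 1/2): F = (-4.500, -11.500).
Jacobian J = [[-2·x₁, -5], [-2·x₁·x₂ - 2·x₁ + 2·x₂^2, -x₁^2 + 4·x₁·x₂ + 1]].
At the point, J = [[4.000, -5.000], [6.500, -7.000]] (det J = 4.500).
Solving J·Δ = −F gives Δ = (5.778, 3.722).
Then the next iterate is (x₁, x₂)₁ = (3.778, 4.222).
Re-evaluating at (3.778, 4.222): F = (-33.38328, 59.37476), so ‖F‖₂ = 68.116.

68.116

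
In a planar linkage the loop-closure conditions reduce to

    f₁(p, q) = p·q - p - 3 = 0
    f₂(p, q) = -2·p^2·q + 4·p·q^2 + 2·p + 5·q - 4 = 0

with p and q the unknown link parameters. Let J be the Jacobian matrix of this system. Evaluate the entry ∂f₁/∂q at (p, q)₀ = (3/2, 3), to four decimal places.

1.5000

∂f₁/∂q = p.
At (3/2, 3) this is 1.5000.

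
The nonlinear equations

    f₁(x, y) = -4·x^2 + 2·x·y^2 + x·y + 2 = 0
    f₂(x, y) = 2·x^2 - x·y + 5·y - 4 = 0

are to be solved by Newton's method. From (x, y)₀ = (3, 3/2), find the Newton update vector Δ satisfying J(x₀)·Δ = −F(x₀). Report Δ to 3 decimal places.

(-1.517, -0.538)

At (3, 3/2): F = (-16.000, 17.000).
Jacobian J = [[-8·x + 2·y^2 + y, 4·x·y + x], [4·x - y, -x + 5]].
At the point, J = [[-18.000, 21.000], [10.500, 2.000]] (det J = -256.500).
Solving J·Δ = −F gives Δ = (-1.517, -0.538).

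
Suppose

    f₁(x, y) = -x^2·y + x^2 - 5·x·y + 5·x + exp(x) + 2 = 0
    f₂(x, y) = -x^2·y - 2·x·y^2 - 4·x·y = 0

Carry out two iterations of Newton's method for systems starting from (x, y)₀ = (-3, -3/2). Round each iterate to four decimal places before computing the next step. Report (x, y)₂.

(-4.5742, -0.0119)

At (-3, -3/2): F = (-12.950213, 9.0000).
Jacobian J = [[-2·x·y + 2·x - 5·y + exp(x) + 5, -x^2 - 5·x], [-2·x·y - 2·y^2 - 4·y, -x^2 - 4·x·y - 4·x]].
At the point, J = [[-2.450213, 6.0000], [-7.5000, -15.0000]] (det J = 81.753194).
Solving J·Δ = −F gives Δ = (-1.7156, 1.4578).
Then the next iterate is (x, y)₁ = (-4.7156, -0.0422).
Round to (-4.7156, -0.0422) and repeat: F = (0.611243, 0.159199), J = [[-4.609242, 1.341117], [-0.232758, -4.170477]].
Δ = (0.1414, 0.0303), so (x, y)₂ = (-4.5742, -0.0119).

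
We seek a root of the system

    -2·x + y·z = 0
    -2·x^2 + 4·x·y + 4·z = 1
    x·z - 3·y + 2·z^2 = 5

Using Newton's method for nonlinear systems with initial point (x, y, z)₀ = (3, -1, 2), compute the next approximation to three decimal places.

(11.482, 11.929, 2.893)

At (3, -1, 2): F = (-8.000, -23.000, 12.000).
Jacobian J = [[-2, z, y], [-4·x + 4·y, 4·x, 4], [z, -3, x + 4·z]].
At the point, J = [[-2.000, 2.000, -1.000], [-16.000, 12.000, 4.000], [2.000, -3.000, 11.000]] (det J = 56.000).
Solving J·Δ = −F gives Δ = (8.482, 12.929, 0.893).
Then the next iterate is (x, y, z)₁ = (11.482, 11.929, 2.893).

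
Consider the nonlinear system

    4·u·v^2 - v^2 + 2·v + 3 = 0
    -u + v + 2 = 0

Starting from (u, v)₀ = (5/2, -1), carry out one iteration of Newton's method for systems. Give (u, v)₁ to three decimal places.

(1.333, -0.667)

At (5/2, -1): F = (10.000, -1.500).
Jacobian J = [[4·v^2, 8·u·v - 2·v + 2], [-1, 1]].
At the point, J = [[4.000, -16.000], [-1.000, 1.000]] (det J = -12.000).
Solving J·Δ = −F gives Δ = (-1.167, 0.333).
Then the next iterate is (u, v)₁ = (1.333, -0.667).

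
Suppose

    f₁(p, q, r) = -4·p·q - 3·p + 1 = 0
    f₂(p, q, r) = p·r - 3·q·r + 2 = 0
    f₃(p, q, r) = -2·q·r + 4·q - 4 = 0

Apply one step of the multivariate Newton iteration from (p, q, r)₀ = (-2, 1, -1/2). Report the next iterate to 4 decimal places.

(0.2346, 1.0802, 0.2006)

At (-2, 1, -1/2): F = (15.0000, 4.5000, 1.0000).
Jacobian J = [[-4·q - 3, -4·p, 0], [r, -3·r, p - 3·q], [0, -2·r + 4, -2·q]].
At the point, J = [[-7.0000, 8.0000, 0.0000], [-0.5000, 1.5000, -5.0000], [0.0000, 5.0000, -2.0000]] (det J = -162.0000).
Solving J·Δ = −F gives Δ = (2.2346, 0.0802, 0.7006).
Then the next iterate is (p, q, r)₁ = (0.2346, 1.0802, 0.2006).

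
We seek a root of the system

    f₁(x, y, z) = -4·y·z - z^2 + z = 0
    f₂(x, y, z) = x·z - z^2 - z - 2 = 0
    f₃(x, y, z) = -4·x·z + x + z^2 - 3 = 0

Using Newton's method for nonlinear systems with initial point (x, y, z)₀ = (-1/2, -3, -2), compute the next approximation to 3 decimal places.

At (-1/2, -3, -2): F = (-30.000, -3.000, -3.500).
Jacobian J = [[0, -4·z, -4·y - 2·z + 1], [z, 0, x - 2·z - 1], [-4·z + 1, 0, -4·x + 2·z]].
At the point, J = [[0.000, 8.000, 17.000], [-2.000, 0.000, 2.500], [9.000, 0.000, -2.000]] (det J = 148.000).
Solving J·Δ = −F gives Δ = (0.797, -0.155, 1.838).
Then the next iterate is (x, y, z)₁ = (0.297, -3.155, -0.162).

(0.297, -3.155, -0.162)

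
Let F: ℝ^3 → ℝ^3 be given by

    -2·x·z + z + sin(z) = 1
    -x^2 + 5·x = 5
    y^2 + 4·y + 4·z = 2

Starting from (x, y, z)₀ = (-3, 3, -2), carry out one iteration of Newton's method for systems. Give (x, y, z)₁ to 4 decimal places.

(-0.3636, 1.5741, -1.1853)

At (-3, 3, -2): F = (-15.909297, -29.0000, 11.0000).
Jacobian J = [[-2·z, 0, -2·x + cos(z) + 1], [-2·x + 5, 0, 0], [0, 2·y + 4, 4]].
At the point, J = [[4.0000, 0.0000, 6.583853], [11.0000, 0.0000, 0.0000], [0.0000, 10.0000, 4.0000]] (det J = 724.223848).
Solving J·Δ = −F gives Δ = (2.6364, -1.4259, 0.8147).
Then the next iterate is (x, y, z)₁ = (-0.3636, 1.5741, -1.1853).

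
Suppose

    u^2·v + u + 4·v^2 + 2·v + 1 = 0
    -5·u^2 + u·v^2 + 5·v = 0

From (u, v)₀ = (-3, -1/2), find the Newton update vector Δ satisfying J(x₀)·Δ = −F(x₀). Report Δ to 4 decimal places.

At (-3, -1/2): F = (-6.5000, -48.2500).
Jacobian J = [[2·u·v + 1, u^2 + 8·v + 2], [-10·u + v^2, 2·u·v + 5]].
At the point, J = [[4.0000, 7.0000], [30.2500, 8.0000]] (det J = -179.7500).
Solving J·Δ = −F gives Δ = (1.5897, 0.0202).

(1.5897, 0.0202)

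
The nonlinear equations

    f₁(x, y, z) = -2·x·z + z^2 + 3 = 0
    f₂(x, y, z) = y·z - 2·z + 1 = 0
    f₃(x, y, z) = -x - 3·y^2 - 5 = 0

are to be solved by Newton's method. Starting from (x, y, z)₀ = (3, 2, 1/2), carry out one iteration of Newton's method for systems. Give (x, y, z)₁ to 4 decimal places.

At (3, 2, 1/2): F = (0.2500, 1.0000, -20.0000).
Jacobian J = [[-2·z, 0, -2·x + 2·z], [0, z, y - 2], [-1, -6·y, 0]].
At the point, J = [[-1.0000, 0.0000, -5.0000], [0.0000, 0.5000, 0.0000], [-1.0000, -12.0000, 0.0000]] (det J = -2.5000).
Solving J·Δ = −F gives Δ = (4.0000, -2.0000, -0.7500).
Then the next iterate is (x, y, z)₁ = (7.0000, 0.0000, -0.2500).

(7.0000, 0.0000, -0.2500)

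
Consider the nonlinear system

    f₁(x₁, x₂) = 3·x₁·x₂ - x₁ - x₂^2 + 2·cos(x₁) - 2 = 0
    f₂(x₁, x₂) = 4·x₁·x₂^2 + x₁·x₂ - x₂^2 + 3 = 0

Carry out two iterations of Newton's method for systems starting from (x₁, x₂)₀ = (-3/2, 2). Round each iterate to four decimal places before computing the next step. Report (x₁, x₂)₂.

At (-3/2, 2): F = (-13.358526, -28.0000).
Jacobian J = [[3·x₂ - 2·sin(x₁) - 1, 3·x₁ - 2·x₂], [4·x₂^2 + x₂, 8·x₁·x₂ + x₁ - 2·x₂]].
At the point, J = [[6.994990, -8.5000], [18.0000, -29.5000]] (det J = -53.352204).
Solving J·Δ = −F gives Δ = (2.9254, 0.8358).
Then the next iterate is (x₁, x₂)₁ = (1.4254, 2.8358).
Round to (1.4254, 2.8358) and repeat: F = (0.949055, 44.851296), J = [[5.528503, -1.3954], [35.002847, 28.090995]].
Δ = (-0.4372, -1.0519), so (x₁, x₂)₂ = (0.9882, 1.7839).

(0.9882, 1.7839)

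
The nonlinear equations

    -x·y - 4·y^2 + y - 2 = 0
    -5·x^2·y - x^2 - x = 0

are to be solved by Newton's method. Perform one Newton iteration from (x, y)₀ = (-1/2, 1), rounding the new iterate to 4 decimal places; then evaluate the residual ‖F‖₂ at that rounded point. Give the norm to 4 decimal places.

At (-1/2, 1): F = (-4.5000, -1.0000).
Jacobian J = [[-y, -x - 8·y + 1], [-10·x·y - 2·x - 1, -5·x^2]].
At the point, J = [[-1.0000, -6.5000], [5.0000, -1.2500]] (det J = 33.7500).
Solving J·Δ = −F gives Δ = (0.0259, -0.6963).
Then the next iterate is (x, y)₁ = (-0.4741, 0.3037).
Re-evaluating at (-0.4741, 0.3037): F = (-1.921251, -0.091985), so ‖F‖₂ = 1.9235.

1.9235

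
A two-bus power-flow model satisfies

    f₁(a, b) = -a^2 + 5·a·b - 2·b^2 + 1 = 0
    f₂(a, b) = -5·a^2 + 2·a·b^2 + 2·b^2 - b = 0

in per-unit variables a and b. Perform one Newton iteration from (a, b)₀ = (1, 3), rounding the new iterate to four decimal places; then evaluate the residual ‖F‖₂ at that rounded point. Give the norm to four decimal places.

At (1, 3): F = (-3.0000, 28.0000).
Jacobian J = [[-2·a + 5·b, 5·a - 4·b], [-10·a + 2·b^2, 4·a·b + 4·b - 1]].
At the point, J = [[13.0000, -7.0000], [8.0000, 23.0000]] (det J = 355.0000).
Solving J·Δ = −F gives Δ = (-0.3577, -1.0930).
Then the next iterate is (a, b)₁ = (0.6423, 1.9070).
Re-evaluating at (0.6423, 1.9070): F = (-0.561517, 7.975191), so ‖F‖₂ = 7.9949.

7.9949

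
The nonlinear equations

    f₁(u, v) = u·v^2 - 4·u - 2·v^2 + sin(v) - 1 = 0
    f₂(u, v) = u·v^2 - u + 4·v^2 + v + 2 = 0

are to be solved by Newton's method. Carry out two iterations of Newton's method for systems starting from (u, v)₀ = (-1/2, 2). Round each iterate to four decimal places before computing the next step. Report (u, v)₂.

(21.4185, -3.7651)

At (-1/2, 2): F = (-8.090703, 18.5000).
Jacobian J = [[v^2 - 4, 2·u·v - 4·v + cos(v)], [v^2 - 1, 2·u·v + 8·v + 1]].
At the point, J = [[0.0000, -10.416147], [3.0000, 15.0000]] (det J = 31.248441).
Solving J·Δ = −F gives Δ = (-2.2829, -0.7767).
Then the next iterate is (u, v)₁ = (-2.7829, 1.2233).
Round to (-2.7829, 1.2233) and repeat: F = (3.914396, 7.827545), J = [[-2.503537, -11.361298], [0.496463, 3.977757]].
Δ = (24.2014, -4.9884), so (u, v)₂ = (21.4185, -3.7651).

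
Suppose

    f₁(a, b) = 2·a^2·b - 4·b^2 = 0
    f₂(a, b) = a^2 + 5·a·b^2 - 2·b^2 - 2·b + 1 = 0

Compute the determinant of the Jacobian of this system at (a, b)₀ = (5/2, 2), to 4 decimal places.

887.5000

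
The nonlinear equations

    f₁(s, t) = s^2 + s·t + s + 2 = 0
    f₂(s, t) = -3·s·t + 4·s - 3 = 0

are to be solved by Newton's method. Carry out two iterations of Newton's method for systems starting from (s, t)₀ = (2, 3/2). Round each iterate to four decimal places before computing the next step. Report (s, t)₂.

(-0.2364, -1.3366)

At (2, 3/2): F = (11.0000, -4.0000).
Jacobian J = [[2·s + t + 1, s], [-3·t + 4, -3·s]].
At the point, J = [[6.5000, 2.0000], [-0.5000, -6.0000]] (det J = -38.0000).
Solving J·Δ = −F gives Δ = (-1.5263, -0.5395).
Then the next iterate is (s, t)₁ = (0.4737, 0.9605).
Round to (0.4737, 0.9605) and repeat: F = (3.153081, -2.470167), J = [[2.9079, 0.4737], [1.1185, -1.4211]].
Δ = (-0.7101, -2.2971), so (s, t)₂ = (-0.2364, -1.3366).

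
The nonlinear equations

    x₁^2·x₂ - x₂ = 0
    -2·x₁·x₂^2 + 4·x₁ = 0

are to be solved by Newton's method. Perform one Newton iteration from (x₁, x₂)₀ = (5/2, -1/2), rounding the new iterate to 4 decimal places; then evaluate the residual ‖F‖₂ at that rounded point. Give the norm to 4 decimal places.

1.4980

At (5/2, -1/2): F = (-2.6250, 8.7500).
Jacobian J = [[2·x₁·x₂, x₁^2 - 1], [-2·x₂^2 + 4, -4·x₁·x₂]].
At the point, J = [[-2.5000, 5.2500], [3.5000, 5.0000]] (det J = -30.8750).
Solving J·Δ = −F gives Δ = (-1.9130, -0.4109).
Then the next iterate is (x₁, x₂)₁ = (0.5870, -0.9109).
Re-evaluating at (0.5870, -0.9109): F = (0.597032, 1.373887), so ‖F‖₂ = 1.4980.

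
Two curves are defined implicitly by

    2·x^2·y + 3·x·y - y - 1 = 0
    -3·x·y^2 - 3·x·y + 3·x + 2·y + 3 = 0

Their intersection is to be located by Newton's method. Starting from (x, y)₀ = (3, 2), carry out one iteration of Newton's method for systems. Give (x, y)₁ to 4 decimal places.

(1.6611, 1.5833)

At (3, 2): F = (51.0000, -38.0000).
Jacobian J = [[4·x·y + 3·y, 2·x^2 + 3·x - 1], [-3·y^2 - 3·y + 3, -6·x·y - 3·x + 2]].
At the point, J = [[30.0000, 26.0000], [-15.0000, -43.0000]] (det J = -900.0000).
Solving J·Δ = −F gives Δ = (-1.3389, -0.4167).
Then the next iterate is (x, y)₁ = (1.6611, 1.5833).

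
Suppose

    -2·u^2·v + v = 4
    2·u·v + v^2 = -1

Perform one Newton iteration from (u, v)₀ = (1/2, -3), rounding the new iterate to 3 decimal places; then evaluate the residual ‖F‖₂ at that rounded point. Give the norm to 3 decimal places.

At (1/2, -3): F = (-5.500, 7.000).
Jacobian J = [[-4·u·v, -2·u^2 + 1], [2·v, 2·u + 2·v]].
At the point, J = [[6.000, 0.500], [-6.000, -5.000]] (det J = -27.000).
Solving J·Δ = −F gives Δ = (0.889, 0.333).
Then the next iterate is (u, v)₁ = (1.389, -2.667).
Re-evaluating at (1.389, -2.667): F = (3.62400, 0.70396), so ‖F‖₂ = 3.692.

3.692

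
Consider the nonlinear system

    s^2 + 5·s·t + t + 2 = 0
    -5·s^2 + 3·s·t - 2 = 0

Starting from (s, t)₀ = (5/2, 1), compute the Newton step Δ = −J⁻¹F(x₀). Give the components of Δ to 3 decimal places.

(-1.373, -0.594)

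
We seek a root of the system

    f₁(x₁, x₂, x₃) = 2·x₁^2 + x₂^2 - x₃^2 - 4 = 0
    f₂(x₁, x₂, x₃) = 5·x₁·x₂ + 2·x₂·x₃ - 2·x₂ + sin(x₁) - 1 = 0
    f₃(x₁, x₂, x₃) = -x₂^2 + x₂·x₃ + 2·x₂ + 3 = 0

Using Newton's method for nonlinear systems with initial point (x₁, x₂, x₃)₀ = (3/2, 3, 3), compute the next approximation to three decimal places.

(-7.370, 11.680, 2.893)

At (3/2, 3, 3): F = (0.500, 34.49749, 9.000).
Jacobian J = [[4·x₁, 2·x₂, -2·x₃], [5·x₂ + cos(x₁), 5·x₁ + 2·x₃ - 2, 2·x₂], [0, -2·x₂ + x₃ + 2, x₂]].
At the point, J = [[6.000, 6.000, -6.000], [15.07074, 11.500, 6.000], [0.000, -1.000, 3.000]] (det J = 62.15115).
Solving J·Δ = −F gives Δ = (-8.870, 8.680, -0.107).
Then the next iterate is (x₁, x₂, x₃)₁ = (-7.370, 11.680, 2.893).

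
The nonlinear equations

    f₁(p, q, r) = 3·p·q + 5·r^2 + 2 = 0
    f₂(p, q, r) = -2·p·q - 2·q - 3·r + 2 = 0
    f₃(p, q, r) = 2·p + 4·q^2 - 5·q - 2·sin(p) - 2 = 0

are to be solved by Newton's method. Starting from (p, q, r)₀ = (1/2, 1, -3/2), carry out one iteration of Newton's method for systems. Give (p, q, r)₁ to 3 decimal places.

At (1/2, 1, -3/2): F = (14.750, 3.500, -2.95885).
Jacobian J = [[3·q, 3·p, 10·r], [-2·q, -2·p - 2, -3], [-2·cos(p) + 2, 8·q - 5, 0]].
At the point, J = [[3.000, 1.500, -15.000], [-2.000, -3.000, -3.000], [0.24483, 3.000, 0.000]] (det J = 104.88067).
Solving J·Δ = −F gives Δ = (-1.160, 1.081, 0.859).
Then the next iterate is (p, q, r)₁ = (-0.660, 2.081, -0.641).

(-0.660, 2.081, -0.641)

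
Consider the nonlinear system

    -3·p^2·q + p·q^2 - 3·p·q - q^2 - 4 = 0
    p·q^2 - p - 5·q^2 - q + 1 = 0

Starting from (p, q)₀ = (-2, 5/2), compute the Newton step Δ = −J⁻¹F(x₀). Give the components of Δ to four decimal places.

At (-2, 5/2): F = (-37.7500, -43.2500).
Jacobian J = [[-6·p·q + q^2 - 3·q, -3·p^2 + 2·p·q - 3·p - 2·q], [q^2 - 1, 2·p·q - 10·q - 1]].
At the point, J = [[28.7500, -21.0000], [5.2500, -36.0000]] (det J = -924.7500).
Solving J·Δ = −F gives Δ = (0.4874, -1.1303).

(0.4874, -1.1303)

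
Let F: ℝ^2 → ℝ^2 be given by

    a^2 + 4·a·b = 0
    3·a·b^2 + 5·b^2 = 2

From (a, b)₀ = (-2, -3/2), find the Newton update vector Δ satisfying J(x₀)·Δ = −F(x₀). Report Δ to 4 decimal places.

(-0.5833, 2.7292)

At (-2, -3/2): F = (16.0000, -4.2500).
Jacobian J = [[2·a + 4·b, 4·a], [3·b^2, 6·a·b + 10·b]].
At the point, J = [[-10.0000, -8.0000], [6.7500, 3.0000]] (det J = 24.0000).
Solving J·Δ = −F gives Δ = (-0.5833, 2.7292).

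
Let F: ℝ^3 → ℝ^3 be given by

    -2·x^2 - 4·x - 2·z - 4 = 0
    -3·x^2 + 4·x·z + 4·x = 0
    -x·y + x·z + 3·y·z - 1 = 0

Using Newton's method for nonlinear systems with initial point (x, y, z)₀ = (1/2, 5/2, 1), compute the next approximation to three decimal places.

(-4.750, -39.750, 12.500)

At (1/2, 5/2, 1): F = (-8.500, 3.250, 5.750).
Jacobian J = [[-4·x - 4, 0, -2], [-6·x + 4·z + 4, 0, 4·x], [-y + z, -x + 3·z, x + 3·y]].
At the point, J = [[-6.000, 0.000, -2.000], [5.000, 0.000, 2.000], [-1.500, 2.500, 8.000]] (det J = 5.000).
Solving J·Δ = −F gives Δ = (-5.250, -42.250, 11.500).
Then the next iterate is (x, y, z)₁ = (-4.750, -39.750, 12.500).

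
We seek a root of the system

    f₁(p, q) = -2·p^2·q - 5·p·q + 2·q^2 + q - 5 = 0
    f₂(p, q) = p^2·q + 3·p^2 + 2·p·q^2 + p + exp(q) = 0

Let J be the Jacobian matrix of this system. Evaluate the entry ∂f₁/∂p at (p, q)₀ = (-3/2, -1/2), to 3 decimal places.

-0.500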